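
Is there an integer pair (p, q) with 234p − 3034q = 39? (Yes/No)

No

By Bézout, 234p − 3034q = 39 has integer solutions iff gcd(234, 3034) | 39.
Euclid: 3034 = 12·234 + 226; 234 = 1·226 + 8; 226 = 28·8 + 2; 8 = 4·2 + 0. gcd = 2; 39 mod 2 = 1. No.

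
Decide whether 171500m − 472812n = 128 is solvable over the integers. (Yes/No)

Yes

gcd(171500, 472812): 472812 = 2·171500 + 129812; 171500 = 1·129812 + 41688; 129812 = 3·41688 + 4748; 41688 = 8·4748 + 3704; 4748 = 1·3704 + 1044; 3704 = 3·1044 + 572; 1044 = 1·572 + 472; 572 = 1·472 + 100; 472 = 4·100 + 72; 100 = 1·72 + 28; 72 = 2·28 + 16; 28 = 1·16 + 12; 16 = 1·12 + 4; 12 = 3·4 + 0 → 4
4 divides 128, so a solution exists.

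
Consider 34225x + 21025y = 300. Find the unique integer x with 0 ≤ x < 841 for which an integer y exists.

669

Euclid: 34225 = 1·21025 + 13200; 21025 = 1·13200 + 7825; 13200 = 1·7825 + 5375; 7825 = 1·5375 + 2450; 5375 = 2·2450 + 475; 2450 = 5·475 + 75; 475 = 6·75 + 25; 75 = 3·25 + 0 → gcd = 25; 300 = 25·12.
Back-substitution yields 34225·(266) + 21025·(-433) = 25, so one solution is x = 266·12 = 3192, y = -433·12 = -5196.
Solutions in x differ by 21025/25 = 841; the one in [0, 841) is 3192 mod 841 = 669.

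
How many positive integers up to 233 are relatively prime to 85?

176

Prime factors of 85: 5, 17. Count integers ≤ 233 divisible by none of them.
By inclusion–exclusion: 233 − ⌊233/5⌋ − ⌊233/17⌋ + ⌊233/85⌋ = 176.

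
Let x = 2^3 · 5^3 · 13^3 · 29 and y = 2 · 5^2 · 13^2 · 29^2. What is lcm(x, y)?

1847677000

max exponent per prime: 2^3 · 5^3 · 13^3 · 29^2 = 1847677000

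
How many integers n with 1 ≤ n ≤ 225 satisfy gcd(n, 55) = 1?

Prime factors of 55: 5, 11. Count integers ≤ 225 divisible by none of them.
By inclusion–exclusion: 225 − ⌊225/5⌋ − ⌊225/11⌋ + ⌊225/55⌋ = 164.

164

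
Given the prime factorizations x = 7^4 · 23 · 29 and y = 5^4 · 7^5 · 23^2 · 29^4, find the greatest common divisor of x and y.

min exponent per shared prime: 7^4 · 23 · 29 = 1601467

1601467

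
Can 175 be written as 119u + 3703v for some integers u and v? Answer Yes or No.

Yes

gcd(119, 3703): 3703 = 31·119 + 14; 119 = 8·14 + 7; 14 = 2·7 + 0 → 7
7 divides 175, so a solution exists.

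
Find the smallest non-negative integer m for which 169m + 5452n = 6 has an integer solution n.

2226

Euclid: 5452 = 32·169 + 44; 169 = 3·44 + 37; 44 = 1·37 + 7; 37 = 5·7 + 2; 7 = 3·2 + 1; 2 = 2·1 + 0 → gcd = 1; 6 = 1·6.
Back-substitution yields 169·(-2355) + 5452·(73) = 1, so one solution is m = -2355·6 = -14130, n = 73·6 = 438.
Solutions in m differ by 5452/1 = 5452; the one in [0, 5452) is -14130 mod 5452 = 2226.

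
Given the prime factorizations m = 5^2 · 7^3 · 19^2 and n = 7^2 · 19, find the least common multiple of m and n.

max exponent per prime: 5^2 · 7^3 · 19^2 = 3095575

3095575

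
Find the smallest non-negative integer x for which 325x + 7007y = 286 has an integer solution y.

44

Euclid: 7007 = 21·325 + 182; 325 = 1·182 + 143; 182 = 1·143 + 39; 143 = 3·39 + 26; 39 = 1·26 + 13; 26 = 2·13 + 0 → gcd = 13; 286 = 13·22.
Back-substitution yields 325·(-194) + 7007·(9) = 13, so one solution is x = -194·22 = -4268, y = 9·22 = 198.
Solutions in x differ by 7007/13 = 539; the one in [0, 539) is -4268 mod 539 = 44.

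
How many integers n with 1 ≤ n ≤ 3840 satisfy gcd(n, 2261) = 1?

Prime factors of 2261: 7, 17, 19. Count integers ≤ 3840 divisible by none of them.
By inclusion–exclusion: 3840 − ⌊3840/7⌋ − ⌊3840/17⌋ − ⌊3840/19⌋ + ⌊3840/119⌋ + ⌊3840/133⌋ + ⌊3840/323⌋ − ⌊3840/2261⌋ = 2935.

2935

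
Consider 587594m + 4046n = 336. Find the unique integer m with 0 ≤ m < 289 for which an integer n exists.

Reduce mod 4046: 587594m ≡ 336 (mod 4046). With g = gcd(587594, 4046) = 14 dividing 336, divide through: 41971m ≡ 24 (mod 289).
Since gcd(41971, 289) = 1, m ≡ 24·(41971)⁻¹ ≡ 158 (mod 289). Smallest non-negative: 158.

158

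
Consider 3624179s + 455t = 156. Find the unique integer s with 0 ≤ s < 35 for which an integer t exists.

19

Reduce mod 455: 3624179s ≡ 156 (mod 455). With g = gcd(3624179, 455) = 13 dividing 156, divide through: 278783s ≡ 12 (mod 35).
Since gcd(278783, 35) = 1, s ≡ 12·(278783)⁻¹ ≡ 19 (mod 35). Smallest non-negative: 19.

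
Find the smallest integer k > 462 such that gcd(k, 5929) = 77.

gcd(k, 5929) = 77 forces 77 | k; write k = 77s. Then gcd(77s, 77·77) = 77·gcd(s, 77), so need gcd(s, 77) = 1.
77s > 462 gives s ≥ 7. The least s ≥ 7 coprime to 77 is 8, so k = 77·8 = 616.

616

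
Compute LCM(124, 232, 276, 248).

124 = 2² · 31; 232 = 2³ · 29; 276 = 2² · 3 · 23; 248 = 2³ · 31
lcm takes max exponent of each prime: 2³ · 3 · 23 · 29 · 31 = 496248

496248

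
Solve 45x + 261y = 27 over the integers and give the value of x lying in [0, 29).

Reduce mod 261: 45x ≡ 27 (mod 261). With g = gcd(45, 261) = 9 dividing 27, divide through: 5x ≡ 3 (mod 29).
Since gcd(5, 29) = 1, x ≡ 3·(5)⁻¹ ≡ 18 (mod 29). Smallest non-negative: 18.

18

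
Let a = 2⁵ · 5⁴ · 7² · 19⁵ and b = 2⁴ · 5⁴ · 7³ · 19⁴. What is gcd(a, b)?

min exponent per shared prime: 2⁴ · 5⁴ · 7² · 19⁴ = 63857290000

63857290000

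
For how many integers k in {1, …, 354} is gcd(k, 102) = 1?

111

Prime factors of 102: 2, 3, 17. Count integers ≤ 354 divisible by none of them.
By inclusion–exclusion: 354 − ⌊354/2⌋ − ⌊354/3⌋ − ⌊354/17⌋ + ⌊354/6⌋ + ⌊354/34⌋ + ⌊354/51⌋ − ⌊354/102⌋ = 111.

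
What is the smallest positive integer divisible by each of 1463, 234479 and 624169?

12104509417

lcm(1463, 234479) = 1463·234479/gcd = 343042777/133 = 2579269
lcm(2579269, 624169) = 2579269·624169/gcd = 1609899752461/133 = 12104509417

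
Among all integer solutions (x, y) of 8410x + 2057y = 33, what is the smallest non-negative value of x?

Reduce mod 2057: 8410x ≡ 33 (mod 2057). With g = gcd(8410, 2057) = 1 dividing 33, divide through: 8410x ≡ 33 (mod 2057).
Since gcd(8410, 2057) = 1, x ≡ 33·(8410)⁻¹ ≡ 1639 (mod 2057). Smallest non-negative: 1639.

1639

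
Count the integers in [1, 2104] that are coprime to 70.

Prime factors of 70: 2, 5, 7. Count integers ≤ 2104 divisible by none of them.
By inclusion–exclusion: 2104 − ⌊2104/2⌋ − ⌊2104/5⌋ − ⌊2104/7⌋ + ⌊2104/10⌋ + ⌊2104/14⌋ + ⌊2104/35⌋ − ⌊2104/70⌋ = 722.

722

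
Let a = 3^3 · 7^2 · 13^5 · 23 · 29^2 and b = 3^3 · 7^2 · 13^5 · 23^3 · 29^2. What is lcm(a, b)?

max exponent per prime: 3^3 · 7^2 · 13^5 · 23^3 · 29^2 = 5026389153873633

5026389153873633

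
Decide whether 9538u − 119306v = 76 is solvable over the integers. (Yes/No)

gcd(9538, 119306): 119306 = 12·9538 + 4850; 9538 = 1·4850 + 4688; 4850 = 1·4688 + 162; 4688 = 28·162 + 152; 162 = 1·152 + 10; 152 = 15·10 + 2; 10 = 5·2 + 0 → 2
2 divides 76, so a solution exists.

Yes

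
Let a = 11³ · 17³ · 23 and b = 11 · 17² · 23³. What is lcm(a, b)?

max exponent per prime: 11³ · 17³ · 23³ = 79562482901

79562482901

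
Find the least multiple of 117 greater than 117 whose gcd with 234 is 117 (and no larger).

351

gcd(x, 234) = 117 forces 117 | x; write x = 117s. Then gcd(117s, 117·2) = 117·gcd(s, 2), so need gcd(s, 2) = 1.
117s > 117 gives s ≥ 2. The least s ≥ 2 coprime to 2 is 3, so x = 117·3 = 351.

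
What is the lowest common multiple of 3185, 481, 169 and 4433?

522406885

3185 = 5 · 7² · 13; 481 = 13 · 37; 169 = 13²; 4433 = 11 · 13 · 31
lcm takes max exponent of each prime: 5 · 7² · 11 · 13² · 31 · 37 = 522406885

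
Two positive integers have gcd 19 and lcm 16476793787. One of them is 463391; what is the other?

675583

p·q = gcd·lcm = 19·16476793787 = 313059081953, so q = 313059081953/463391 = 675583.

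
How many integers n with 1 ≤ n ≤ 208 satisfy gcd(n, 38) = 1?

99

Prime factors of 38: 2, 19. Count integers ≤ 208 divisible by none of them.
By inclusion–exclusion: 208 − ⌊208/2⌋ − ⌊208/19⌋ + ⌊208/38⌋ = 99.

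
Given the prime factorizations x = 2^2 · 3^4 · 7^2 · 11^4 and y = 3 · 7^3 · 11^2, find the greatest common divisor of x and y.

17787

min exponent per shared prime: 3 · 7^2 · 11^2 = 17787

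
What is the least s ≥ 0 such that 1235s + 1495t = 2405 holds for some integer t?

Euclid: 1495 = 1·1235 + 260; 1235 = 4·260 + 195; 260 = 1·195 + 65; 195 = 3·65 + 0 → gcd = 65; 2405 = 65·37.
Back-substitution yields 1235·(-6) + 1495·(5) = 65, so one solution is s = -6·37 = -222, t = 5·37 = 185.
Solutions in s differ by 1495/65 = 23; the one in [0, 23) is -222 mod 23 = 8.

8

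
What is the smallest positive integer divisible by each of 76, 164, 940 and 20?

76 = 2² · 19; 164 = 2² · 41; 940 = 2² · 5 · 47; 20 = 2² · 5
lcm takes max exponent of each prime: 2² · 5 · 19 · 41 · 47 = 732260

732260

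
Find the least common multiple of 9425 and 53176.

gcd first: 53176 = 5·9425 + 6051; 9425 = 1·6051 + 3374; 6051 = 1·3374 + 2677; 3374 = 1·2677 + 697; 2677 = 3·697 + 586; 697 = 1·586 + 111; 586 = 5·111 + 31; 111 = 3·31 + 18; 31 = 1·18 + 13; 18 = 1·13 + 5; 13 = 2·5 + 3; 5 = 1·3 + 2; 3 = 1·2 + 1; 2 = 2·1 + 0 → gcd = 1
lcm = 9425·53176/gcd = 501183800/1 = 501183800

501183800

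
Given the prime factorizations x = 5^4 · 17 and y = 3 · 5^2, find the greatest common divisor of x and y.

25

min exponent per shared prime: 5^2 = 25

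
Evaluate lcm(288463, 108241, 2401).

288463 = 7³ · 29²; 108241 = 7² · 47²; 2401 = 7⁴
lcm takes max exponent of each prime: 7⁴ · 29² · 47² = 4460503369

4460503369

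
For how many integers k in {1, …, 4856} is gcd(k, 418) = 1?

2091

Prime factors of 418: 2, 11, 19. Count integers ≤ 4856 divisible by none of them.
By inclusion–exclusion: 4856 − ⌊4856/2⌋ − ⌊4856/11⌋ − ⌊4856/19⌋ + ⌊4856/22⌋ + ⌊4856/38⌋ + ⌊4856/209⌋ − ⌊4856/418⌋ = 2091.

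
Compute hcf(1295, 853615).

Euclid: 853615 = 659·1295 + 210; 1295 = 6·210 + 35; 210 = 6·35 + 0. Last nonzero remainder: 35.

35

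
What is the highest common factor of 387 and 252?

9

387 = 3² · 43
252 = 2² · 3² · 7
Common: 3² = 9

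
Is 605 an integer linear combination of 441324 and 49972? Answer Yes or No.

gcd(441324, 49972): 441324 = 8·49972 + 41548; 49972 = 1·41548 + 8424; 41548 = 4·8424 + 7852; 8424 = 1·7852 + 572; 7852 = 13·572 + 416; 572 = 1·416 + 156; 416 = 2·156 + 104; 156 = 1·104 + 52; 104 = 2·52 + 0 → 52
52 does not divide 605, so a solution does not exist.

No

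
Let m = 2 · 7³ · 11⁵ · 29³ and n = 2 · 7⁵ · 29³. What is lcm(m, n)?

max exponent per prime: 2 · 7⁵ · 11⁵ · 29³ = 132031517610146

132031517610146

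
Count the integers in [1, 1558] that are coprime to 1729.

1729 = 7·13·19. Inclusion–exclusion on these primes:
1558 − ⌊1558/7⌋ − ⌊1558/13⌋ − ⌊1558/19⌋ + ⌊1558/91⌋ + ⌊1558/133⌋ + ⌊1558/247⌋ − ⌊1558/1729⌋ = 1169

1169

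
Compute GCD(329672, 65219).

49

Euclid: 329672 = 5·65219 + 3577; 65219 = 18·3577 + 833; 3577 = 4·833 + 245; 833 = 3·245 + 98; 245 = 2·98 + 49; 98 = 2·49 + 0. Last nonzero remainder: 49.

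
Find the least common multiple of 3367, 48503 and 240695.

lcm(3367, 48503) = 3367·48503/gcd = 163309601/91 = 1794611
lcm(1794611, 240695) = 1794611·240695/gcd = 431953894645/91 = 4746746095

4746746095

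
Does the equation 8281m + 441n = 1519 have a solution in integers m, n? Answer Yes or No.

gcd(8281, 441): 8281 = 18·441 + 343; 441 = 1·343 + 98; 343 = 3·98 + 49; 98 = 2·49 + 0 → 49
49 divides 1519, so a solution exists.

Yes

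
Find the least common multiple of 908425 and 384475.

1995809725

gcd first: 908425 = 2·384475 + 139475; 384475 = 2·139475 + 105525; 139475 = 1·105525 + 33950; 105525 = 3·33950 + 3675; 33950 = 9·3675 + 875; 3675 = 4·875 + 175; 875 = 5·175 + 0 → gcd = 175
lcm = 908425·384475/gcd = 349266701875/175 = 1995809725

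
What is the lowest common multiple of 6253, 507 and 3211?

6253 = 13² · 37; 507 = 3 · 13²; 3211 = 13² · 19
lcm takes max exponent of each prime: 3 · 13² · 19 · 37 = 356421

356421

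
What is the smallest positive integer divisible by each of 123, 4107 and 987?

55399323

123 = 3 · 41; 4107 = 3 · 37²; 987 = 3 · 7 · 47
lcm takes max exponent of each prime: 3 · 7 · 37² · 41 · 47 = 55399323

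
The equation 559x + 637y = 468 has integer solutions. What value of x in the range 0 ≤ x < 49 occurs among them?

Euclid: 637 = 1·559 + 78; 559 = 7·78 + 13; 78 = 6·13 + 0 → gcd = 13; 468 = 13·36.
Back-substitution yields 559·(8) + 637·(-7) = 13, so one solution is x = 8·36 = 288, y = -7·36 = -252.
Solutions in x differ by 637/13 = 49; the one in [0, 49) is 288 mod 49 = 43.

43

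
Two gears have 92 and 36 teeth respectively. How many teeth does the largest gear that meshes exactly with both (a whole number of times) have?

4

92 = 2² · 23
36 = 2² · 3²
Common: 2² = 4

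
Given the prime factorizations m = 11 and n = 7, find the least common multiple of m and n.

77

max exponent per prime: 7 · 11 = 77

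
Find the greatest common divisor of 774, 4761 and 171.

gcd(774, 4761): 4761 = 6·774 + 117; 774 = 6·117 + 72; 117 = 1·72 + 45; 72 = 1·45 + 27; 45 = 1·27 + 18; 27 = 1·18 + 9; 18 = 2·9 + 0 → 9
gcd(9, 171): 171 = 19·9 + 0 → 9

9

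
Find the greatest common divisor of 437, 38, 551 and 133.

19

437 = 19 · 23; 38 = 2 · 19; 551 = 19 · 29; 133 = 7 · 19
gcd takes min exponent of each prime: 19 = 19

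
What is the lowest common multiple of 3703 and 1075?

3703 = 7 · 23²; 1075 = 5² · 43
max exponents: 5² · 7 · 23² · 43 = 3980725

3980725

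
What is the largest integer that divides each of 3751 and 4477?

3751 = 11² · 31
4477 = 11² · 37
Common: 11² = 121

121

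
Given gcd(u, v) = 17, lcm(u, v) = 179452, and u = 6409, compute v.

Using uv = gcd(u,v)·lcm(u,v) = 17·179452 = 3050684, we get v = 3050684/6409 = 476.

476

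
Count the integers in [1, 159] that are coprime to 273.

Prime factors of 273: 3, 7, 13. Count integers ≤ 159 divisible by none of them.
By inclusion–exclusion: 159 − ⌊159/3⌋ − ⌊159/7⌋ − ⌊159/13⌋ + ⌊159/21⌋ + ⌊159/39⌋ + ⌊159/91⌋ − ⌊159/273⌋ = 84.

84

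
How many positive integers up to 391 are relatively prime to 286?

286 = 2·11·13. Inclusion–exclusion on these primes:
391 − ⌊391/2⌋ − ⌊391/11⌋ − ⌊391/13⌋ + ⌊391/22⌋ + ⌊391/26⌋ + ⌊391/143⌋ − ⌊391/286⌋ = 164

164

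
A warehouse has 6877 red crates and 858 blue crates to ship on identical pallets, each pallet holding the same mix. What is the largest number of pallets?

6877 = 13 · 23²
858 = 2 · 3 · 11 · 13
Common: 13 = 13

13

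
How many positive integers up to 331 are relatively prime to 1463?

244

1463 = 7·11·19. Inclusion–exclusion on these primes:
331 − ⌊331/7⌋ − ⌊331/11⌋ − ⌊331/19⌋ + ⌊331/77⌋ + ⌊331/133⌋ + ⌊331/209⌋ − ⌊331/1463⌋ = 244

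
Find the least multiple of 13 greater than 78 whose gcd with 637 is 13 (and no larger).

Multiples of 13 above 78: 13·7, 13·8, … . Need the cofactor coprime to 637/13 = 49.
Checking s = 7, 8, … the first with gcd(s, 49) = 1 is s = 8, giving 104.

104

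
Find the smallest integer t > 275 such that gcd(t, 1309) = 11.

gcd(t, 1309) = 11 forces 11 | t; write t = 11s. Then gcd(11s, 11·119) = 11·gcd(s, 119), so need gcd(s, 119) = 1.
11s > 275 gives s ≥ 26. The least s ≥ 26 coprime to 119 is 26, so t = 11·26 = 286.

286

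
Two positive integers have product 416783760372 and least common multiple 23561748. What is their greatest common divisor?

gcd·lcm = product, so gcd = 416783760372/23561748 = 17689.

17689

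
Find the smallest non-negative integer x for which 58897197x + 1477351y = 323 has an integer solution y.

26576

Reduce mod 1477351: 58897197x ≡ 323 (mod 1477351). With g = gcd(58897197, 1477351) = 17 dividing 323, divide through: 3464541x ≡ 19 (mod 86903).
Since gcd(3464541, 86903) = 1, x ≡ 19·(3464541)⁻¹ ≡ 26576 (mod 86903). Smallest non-negative: 26576.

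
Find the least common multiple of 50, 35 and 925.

12950

50 = 2 · 5²; 35 = 5 · 7; 925 = 5² · 37
lcm takes max exponent of each prime: 2 · 5² · 7 · 37 = 12950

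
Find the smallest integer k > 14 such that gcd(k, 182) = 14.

gcd(k, 182) = 14 forces 14 | k; write k = 14s. Then gcd(14s, 14·13) = 14·gcd(s, 13), so need gcd(s, 13) = 1.
14s > 14 gives s ≥ 2. The least s ≥ 2 coprime to 13 is 2, so k = 14·2 = 28.

28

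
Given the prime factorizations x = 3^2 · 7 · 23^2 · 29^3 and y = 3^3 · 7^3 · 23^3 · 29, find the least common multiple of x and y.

max exponent per prime: 3^3 · 7^3 · 23^3 · 29^3 = 2748118058343

2748118058343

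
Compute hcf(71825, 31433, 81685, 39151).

gcd(71825, 31433): 71825 = 2·31433 + 8959; 31433 = 3·8959 + 4556; 8959 = 1·4556 + 4403; 4556 = 1·4403 + 153; 4403 = 28·153 + 119; 153 = 1·119 + 34; 119 = 3·34 + 17; 34 = 2·17 + 0 → 17
gcd(17, 81685): 81685 = 4805·17 + 0 → 17
gcd(17, 39151): 39151 = 2303·17 + 0 → 17

17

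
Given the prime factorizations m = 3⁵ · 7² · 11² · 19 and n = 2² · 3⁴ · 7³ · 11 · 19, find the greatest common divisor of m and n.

829521

min exponent per shared prime: 3⁴ · 7² · 11 · 19 = 829521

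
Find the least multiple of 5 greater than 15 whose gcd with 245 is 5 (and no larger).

Multiples of 5 above 15: 5·4, 5·5, … . Need the cofactor coprime to 245/5 = 49.
Checking s = 4, 5, … the first with gcd(s, 49) = 1 is s = 4, giving 20.

20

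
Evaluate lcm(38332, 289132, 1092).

lcm(38332, 289132) = 38332·289132/gcd = 11083007824/4 = 2770751956
lcm(2770751956, 1092) = 2770751956·1092/gcd = 3025661135952/28 = 108059326284

108059326284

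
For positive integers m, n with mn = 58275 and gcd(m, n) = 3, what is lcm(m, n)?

19425

For any two positive integers, gcd × lcm equals their product. Hence lcm = 58275 / 3 = 19425.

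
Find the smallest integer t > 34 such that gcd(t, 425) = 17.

51

gcd(t, 425) = 17 forces 17 | t; write t = 17s. Then gcd(17s, 17·25) = 17·gcd(s, 25), so need gcd(s, 25) = 1.
17s > 34 gives s ≥ 3. The least s ≥ 3 coprime to 25 is 3, so t = 17·3 = 51.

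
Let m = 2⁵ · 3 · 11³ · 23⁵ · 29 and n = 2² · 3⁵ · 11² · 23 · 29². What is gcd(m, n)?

min exponent per shared prime: 2² · 3 · 11² · 23 · 29 = 968484

968484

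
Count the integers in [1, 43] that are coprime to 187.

Prime factors of 187: 11, 17. Count integers ≤ 43 divisible by none of them.
By inclusion–exclusion: 43 − ⌊43/11⌋ − ⌊43/17⌋ + ⌊43/187⌋ = 38.

38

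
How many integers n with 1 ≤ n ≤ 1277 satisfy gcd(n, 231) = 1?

231 = 3·7·11. Inclusion–exclusion on these primes:
1277 − ⌊1277/3⌋ − ⌊1277/7⌋ − ⌊1277/11⌋ + ⌊1277/21⌋ + ⌊1277/33⌋ + ⌊1277/77⌋ − ⌊1277/231⌋ = 663

663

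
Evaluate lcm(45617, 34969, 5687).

45617 = 11² · 13 · 29; 34969 = 11² · 17²; 5687 = 11² · 47
lcm takes max exponent of each prime: 11² · 13 · 17² · 29 · 47 = 619615711

619615711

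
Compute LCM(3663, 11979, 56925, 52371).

lcm(3663, 11979) = 3663·11979/gcd = 43879077/99 = 443223
lcm(443223, 56925) = 443223·56925/gcd = 25230469275/99 = 254853225
lcm(254853225, 52371) = 254853225·52371/gcd = 13346918246475/2277 = 5861624175

5861624175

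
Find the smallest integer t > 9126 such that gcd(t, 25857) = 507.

gcd(t, 25857) = 507 forces 507 | t; write t = 507s. Then gcd(507s, 507·51) = 507·gcd(s, 51), so need gcd(s, 51) = 1.
507s > 9126 gives s ≥ 19. The least s ≥ 19 coprime to 51 is 19, so t = 507·19 = 9633.

9633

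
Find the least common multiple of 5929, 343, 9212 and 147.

23407692

5929 = 7² · 11²; 343 = 7³; 9212 = 2² · 7² · 47; 147 = 3 · 7²
lcm takes max exponent of each prime: 2² · 3 · 7³ · 11² · 47 = 23407692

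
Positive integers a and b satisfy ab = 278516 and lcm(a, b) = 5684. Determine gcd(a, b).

gcd·lcm = product, so gcd = 278516/5684 = 49.

49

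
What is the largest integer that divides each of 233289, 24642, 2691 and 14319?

9

233289 = 3² · 7² · 23²; 24642 = 2 · 3² · 37²; 2691 = 3² · 13 · 23; 14319 = 3² · 37 · 43
gcd takes min exponent of each prime: 3² = 9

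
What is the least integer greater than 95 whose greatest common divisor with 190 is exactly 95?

Multiples of 95 above 95: 95·2, 95·3, … . Need the cofactor coprime to 190/95 = 2.
Checking s = 2, 3, … the first with gcd(s, 2) = 1 is s = 3, giving 285.

285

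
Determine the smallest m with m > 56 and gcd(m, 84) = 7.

77

Multiples of 7 above 56: 7·9, 7·10, … . Need the cofactor coprime to 84/7 = 12.
Checking s = 9, 10, … the first with gcd(s, 12) = 1 is s = 11, giving 77.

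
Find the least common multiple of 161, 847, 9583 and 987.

3760397949

161 = 7 · 23; 847 = 7 · 11²; 9583 = 7 · 37²; 987 = 3 · 7 · 47
lcm takes max exponent of each prime: 3 · 7 · 11² · 23 · 37² · 47 = 3760397949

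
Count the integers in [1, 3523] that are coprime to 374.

1507

Prime factors of 374: 2, 11, 17. Count integers ≤ 3523 divisible by none of them.
By inclusion–exclusion: 3523 − ⌊3523/2⌋ − ⌊3523/11⌋ − ⌊3523/17⌋ + ⌊3523/22⌋ + ⌊3523/34⌋ + ⌊3523/187⌋ − ⌊3523/374⌋ = 1507.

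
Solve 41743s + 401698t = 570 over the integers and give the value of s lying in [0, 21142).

1992

Reduce mod 401698: 41743s ≡ 570 (mod 401698). With g = gcd(41743, 401698) = 19 dividing 570, divide through: 2197s ≡ 30 (mod 21142).
Since gcd(2197, 21142) = 1, s ≡ 30·(2197)⁻¹ ≡ 1992 (mod 21142). Smallest non-negative: 1992.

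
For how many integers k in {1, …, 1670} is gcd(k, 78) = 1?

78 = 2·3·13. Inclusion–exclusion on these primes:
1670 − ⌊1670/2⌋ − ⌊1670/3⌋ − ⌊1670/13⌋ + ⌊1670/6⌋ + ⌊1670/26⌋ + ⌊1670/39⌋ − ⌊1670/78⌋ = 514

514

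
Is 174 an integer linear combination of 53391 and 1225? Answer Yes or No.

By Bézout, 53391x + 1225y = 174 has integer solutions iff gcd(53391, 1225) | 174.
Euclid: 53391 = 43·1225 + 716; 1225 = 1·716 + 509; 716 = 1·509 + 207; 509 = 2·207 + 95; 207 = 2·95 + 17; 95 = 5·17 + 10; 17 = 1·10 + 7; 10 = 1·7 + 3; 7 = 2·3 + 1; 3 = 3·1 + 0. gcd = 1; 174 mod 1 = 0. Yes.

Yes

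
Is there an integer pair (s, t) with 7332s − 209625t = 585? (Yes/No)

Yes

gcd(7332, 209625): 209625 = 28·7332 + 4329; 7332 = 1·4329 + 3003; 4329 = 1·3003 + 1326; 3003 = 2·1326 + 351; 1326 = 3·351 + 273; 351 = 1·273 + 78; 273 = 3·78 + 39; 78 = 2·39 + 0 → 39
39 divides 585, so a solution exists.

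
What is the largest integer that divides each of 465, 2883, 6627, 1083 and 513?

3

gcd(465, 2883): 2883 = 6·465 + 93; 465 = 5·93 + 0 → 93
gcd(93, 6627): 6627 = 71·93 + 24; 93 = 3·24 + 21; 24 = 1·21 + 3; 21 = 7·3 + 0 → 3
gcd(3, 1083): 1083 = 361·3 + 0 → 3
gcd(3, 513): 513 = 171·3 + 0 → 3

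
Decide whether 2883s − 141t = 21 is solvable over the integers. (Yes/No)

gcd(2883, 141): 2883 = 20·141 + 63; 141 = 2·63 + 15; 63 = 4·15 + 3; 15 = 5·3 + 0 → 3
3 divides 21, so a solution exists.

Yes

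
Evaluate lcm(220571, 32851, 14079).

4631991

lcm(220571, 32851) = 220571·32851/gcd = 7245977921/4693 = 1543997
lcm(1543997, 14079) = 1543997·14079/gcd = 21737933763/4693 = 4631991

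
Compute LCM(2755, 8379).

1214955

gcd first: 8379 = 3·2755 + 114; 2755 = 24·114 + 19; 114 = 6·19 + 0 → gcd = 19
lcm = 2755·8379/gcd = 23084145/19 = 1214955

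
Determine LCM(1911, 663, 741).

lcm(1911, 663) = 1911·663/gcd = 1266993/39 = 32487
lcm(32487, 741) = 32487·741/gcd = 24072867/39 = 617253

617253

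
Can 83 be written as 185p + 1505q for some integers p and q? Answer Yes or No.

No

gcd(185, 1505): 1505 = 8·185 + 25; 185 = 7·25 + 10; 25 = 2·10 + 5; 10 = 2·5 + 0 → 5
5 does not divide 83, so a solution does not exist.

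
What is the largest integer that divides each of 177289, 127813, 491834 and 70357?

177289 = 7 · 19 · 31 · 43; 127813 = 7 · 19 · 31²; 491834 = 2 · 7 · 19 · 43²; 70357 = 7 · 19 · 23²
gcd takes min exponent of each prime: 7 · 19 = 133

133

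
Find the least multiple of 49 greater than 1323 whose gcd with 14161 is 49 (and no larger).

1372

Multiples of 49 above 1323: 49·28, 49·29, … . Need the cofactor coprime to 14161/49 = 289.
Checking s = 28, 29, … the first with gcd(s, 289) = 1 is s = 28, giving 1372.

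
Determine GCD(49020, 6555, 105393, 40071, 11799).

57

gcd(49020, 6555): 49020 = 7·6555 + 3135; 6555 = 2·3135 + 285; 3135 = 11·285 + 0 → 285
gcd(285, 105393): 105393 = 369·285 + 228; 285 = 1·228 + 57; 228 = 4·57 + 0 → 57
gcd(57, 40071): 40071 = 703·57 + 0 → 57
gcd(57, 11799): 11799 = 207·57 + 0 → 57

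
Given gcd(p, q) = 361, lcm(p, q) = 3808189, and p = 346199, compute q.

p·q = gcd·lcm = 361·3808189 = 1374756229, so q = 1374756229/346199 = 3971.

3971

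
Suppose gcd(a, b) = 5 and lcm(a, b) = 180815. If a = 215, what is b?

a·b = gcd·lcm = 5·180815 = 904075, so b = 904075/215 = 4205.

4205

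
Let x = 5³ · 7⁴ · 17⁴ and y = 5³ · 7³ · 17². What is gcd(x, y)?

min exponent per shared prime: 5³ · 7³ · 17² = 12390875

12390875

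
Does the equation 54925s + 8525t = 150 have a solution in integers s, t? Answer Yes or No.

Yes

By Bézout, 54925s + 8525t = 150 has integer solutions iff gcd(54925, 8525) | 150.
Euclid: 54925 = 6·8525 + 3775; 8525 = 2·3775 + 975; 3775 = 3·975 + 850; 975 = 1·850 + 125; 850 = 6·125 + 100; 125 = 1·100 + 25; 100 = 4·25 + 0. gcd = 25; 150 mod 25 = 0. Yes.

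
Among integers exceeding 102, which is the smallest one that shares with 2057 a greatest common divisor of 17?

119

gcd(k, 2057) = 17 forces 17 | k; write k = 17s. Then gcd(17s, 17·121) = 17·gcd(s, 121), so need gcd(s, 121) = 1.
17s > 102 gives s ≥ 7. The least s ≥ 7 coprime to 121 is 7, so k = 17·7 = 119.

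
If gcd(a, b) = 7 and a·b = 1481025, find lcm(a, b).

Since gcd(a,b)·lcm(a,b) = ab, lcm = 1481025/7 = 211575.

211575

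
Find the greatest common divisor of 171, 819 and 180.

gcd(171, 819): 819 = 4·171 + 135; 171 = 1·135 + 36; 135 = 3·36 + 27; 36 = 1·27 + 9; 27 = 3·9 + 0 → 9
gcd(9, 180): 180 = 20·9 + 0 → 9

9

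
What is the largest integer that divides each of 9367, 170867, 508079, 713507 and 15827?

323

gcd(9367, 170867): 170867 = 18·9367 + 2261; 9367 = 4·2261 + 323; 2261 = 7·323 + 0 → 323
gcd(323, 508079): 508079 = 1573·323 + 0 → 323
gcd(323, 713507): 713507 = 2209·323 + 0 → 323
gcd(323, 15827): 15827 = 49·323 + 0 → 323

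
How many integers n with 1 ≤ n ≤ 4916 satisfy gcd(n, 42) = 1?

42 = 2·3·7. Inclusion–exclusion on these primes:
4916 − ⌊4916/2⌋ − ⌊4916/3⌋ − ⌊4916/7⌋ + ⌊4916/6⌋ + ⌊4916/14⌋ + ⌊4916/21⌋ − ⌊4916/42⌋ = 1405

1405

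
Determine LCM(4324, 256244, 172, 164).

10390437956

4324 = 2² · 23 · 47; 256244 = 2² · 29 · 47²; 172 = 2² · 43; 164 = 2² · 41
lcm takes max exponent of each prime: 2² · 23 · 29 · 41 · 43 · 47² = 10390437956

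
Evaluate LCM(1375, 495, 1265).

lcm(1375, 495) = 1375·495/gcd = 680625/55 = 12375
lcm(12375, 1265) = 12375·1265/gcd = 15654375/55 = 284625

284625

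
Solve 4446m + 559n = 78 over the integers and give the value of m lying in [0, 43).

Euclid: 4446 = 7·559 + 533; 559 = 1·533 + 26; 533 = 20·26 + 13; 26 = 2·13 + 0 → gcd = 13; 78 = 13·6.
Back-substitution yields 4446·(21) + 559·(-167) = 13, so one solution is m = 21·6 = 126, n = -167·6 = -1002.
Solutions in m differ by 559/13 = 43; the one in [0, 43) is 126 mod 43 = 40.

40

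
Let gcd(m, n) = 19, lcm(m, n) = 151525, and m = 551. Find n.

Using mn = gcd(m,n)·lcm(m,n) = 19·151525 = 2878975, we get n = 2878975/551 = 5225.

5225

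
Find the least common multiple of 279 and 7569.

279 = 3² · 31; 7569 = 3² · 29²
max exponents: 3² · 29² · 31 = 234639

234639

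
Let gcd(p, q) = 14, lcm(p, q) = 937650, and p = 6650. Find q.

1974

Using pq = gcd(p,q)·lcm(p,q) = 14·937650 = 13127100, we get q = 13127100/6650 = 1974.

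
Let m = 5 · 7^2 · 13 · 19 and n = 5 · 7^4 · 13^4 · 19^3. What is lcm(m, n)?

max exponent per prime: 5 · 7^4 · 13^4 · 19^3 = 2351778287495

2351778287495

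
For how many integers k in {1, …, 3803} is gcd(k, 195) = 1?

1873

195 = 3·5·13. Inclusion–exclusion on these primes:
3803 − ⌊3803/3⌋ − ⌊3803/5⌋ − ⌊3803/13⌋ + ⌊3803/15⌋ + ⌊3803/39⌋ + ⌊3803/65⌋ − ⌊3803/195⌋ = 1873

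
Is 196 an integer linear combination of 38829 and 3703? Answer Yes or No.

gcd(38829, 3703): 38829 = 10·3703 + 1799; 3703 = 2·1799 + 105; 1799 = 17·105 + 14; 105 = 7·14 + 7; 14 = 2·7 + 0 → 7
7 divides 196, so a solution exists.

Yes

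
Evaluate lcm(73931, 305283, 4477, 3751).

lcm(73931, 305283) = 73931·305283/gcd = 22569877473/121 = 186527913
lcm(186527913, 4477) = 186527913·4477/gcd = 835085466501/121 = 6901532781
lcm(6901532781, 3751) = 6901532781·3751/gcd = 25887649461531/121 = 213947516211

213947516211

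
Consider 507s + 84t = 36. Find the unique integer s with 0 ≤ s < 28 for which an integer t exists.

12

Euclid: 507 = 6·84 + 3; 84 = 28·3 + 0 → gcd = 3; 36 = 3·12.
Back-substitution yields 507·(1) + 84·(-6) = 3, so one solution is s = 1·12 = 12, t = -6·12 = -72.
Solutions in s differ by 84/3 = 28; the one in [0, 28) is 12 mod 28 = 12.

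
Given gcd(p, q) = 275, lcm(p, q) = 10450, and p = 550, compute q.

5225

p·q = gcd·lcm = 275·10450 = 2873750, so q = 2873750/550 = 5225.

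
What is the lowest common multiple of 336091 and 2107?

gcd first: 336091 = 159·2107 + 1078; 2107 = 1·1078 + 1029; 1078 = 1·1029 + 49; 1029 = 21·49 + 0 → gcd = 49
lcm = 336091·2107/gcd = 708143737/49 = 14451913

14451913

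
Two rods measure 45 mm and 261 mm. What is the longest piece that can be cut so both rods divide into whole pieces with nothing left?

Euclid: 261 = 5·45 + 36; 45 = 1·36 + 9; 36 = 4·9 + 0. Last nonzero remainder: 9.

9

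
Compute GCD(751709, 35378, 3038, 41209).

49

gcd(751709, 35378): 751709 = 21·35378 + 8771; 35378 = 4·8771 + 294; 8771 = 29·294 + 245; 294 = 1·245 + 49; 245 = 5·49 + 0 → 49
gcd(49, 3038): 3038 = 62·49 + 0 → 49
gcd(49, 41209): 41209 = 841·49 + 0 → 49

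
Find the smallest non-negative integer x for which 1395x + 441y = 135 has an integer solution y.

8

Reduce mod 441: 1395x ≡ 135 (mod 441). With g = gcd(1395, 441) = 9 dividing 135, divide through: 155x ≡ 15 (mod 49).
Since gcd(155, 49) = 1, x ≡ 15·(155)⁻¹ ≡ 8 (mod 49). Smallest non-negative: 8.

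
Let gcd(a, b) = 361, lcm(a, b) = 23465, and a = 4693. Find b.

1805

a·b = gcd·lcm = 361·23465 = 8470865, so b = 8470865/4693 = 1805.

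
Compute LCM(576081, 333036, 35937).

63951903972

lcm(576081, 333036) = 576081·333036/gcd = 191855711916/99 = 1937936484
lcm(1937936484, 35937) = 1937936484·35937/gcd = 69643623425508/1089 = 63951903972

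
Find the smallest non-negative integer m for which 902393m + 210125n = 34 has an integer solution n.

Euclid: 902393 = 4·210125 + 61893; 210125 = 3·61893 + 24446; 61893 = 2·24446 + 13001; 24446 = 1·13001 + 11445; 13001 = 1·11445 + 1556; 11445 = 7·1556 + 553; 1556 = 2·553 + 450; 553 = 1·450 + 103; 450 = 4·103 + 38; 103 = 2·38 + 27; 38 = 1·27 + 11; 27 = 2·11 + 5; 11 = 2·5 + 1; 5 = 5·1 + 0 → gcd = 1; 34 = 1·34.
Back-substitution yields 902393·(38757) + 210125·(-166444) = 1, so one solution is m = 38757·34 = 1317738, n = -166444·34 = -5659096.
Solutions in m differ by 210125/1 = 210125; the one in [0, 210125) is 1317738 mod 210125 = 56988.

56988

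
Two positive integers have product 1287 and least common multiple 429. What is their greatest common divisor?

From gcd × lcm = ab: gcd = 1287 / 429 = 3.

3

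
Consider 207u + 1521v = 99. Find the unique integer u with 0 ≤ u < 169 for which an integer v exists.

Euclid: 1521 = 7·207 + 72; 207 = 2·72 + 63; 72 = 1·63 + 9; 63 = 7·9 + 0 → gcd = 9; 99 = 9·11.
Back-substitution yields 207·(-22) + 1521·(3) = 9, so one solution is u = -22·11 = -242, v = 3·11 = 33.
Solutions in u differ by 1521/9 = 169; the one in [0, 169) is -242 mod 169 = 96.

96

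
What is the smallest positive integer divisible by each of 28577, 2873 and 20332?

28577 = 17 · 41²; 2873 = 13² · 17; 20332 = 2² · 13 · 17 · 23
lcm takes max exponent of each prime: 2² · 13² · 17 · 23 · 41² = 444315196

444315196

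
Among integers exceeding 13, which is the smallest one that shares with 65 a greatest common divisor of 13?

26

65 = 13·5. Any x with gcd(x, 65) = 13 is a multiple of 13, say 13s, with s coprime to 5.
Need s > 13/13, so s ≥ 2. First s ≥ 2 with gcd(s, 5) = 1 is s = 2. Thus x = 13·2 = 26.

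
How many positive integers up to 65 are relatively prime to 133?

Prime factors of 133: 7, 19. Count integers ≤ 65 divisible by none of them.
By inclusion–exclusion: 65 − ⌊65/7⌋ − ⌊65/19⌋ + ⌊65/133⌋ = 53.

53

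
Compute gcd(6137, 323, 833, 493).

17

gcd(6137, 323): 6137 = 19·323 + 0 → 323
gcd(323, 833): 833 = 2·323 + 187; 323 = 1·187 + 136; 187 = 1·136 + 51; 136 = 2·51 + 34; 51 = 1·34 + 17; 34 = 2·17 + 0 → 17
gcd(17, 493): 493 = 29·17 + 0 → 17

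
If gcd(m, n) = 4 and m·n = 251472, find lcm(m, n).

For any two positive integers, gcd × lcm equals their product. Hence lcm = 251472 / 4 = 62868.

62868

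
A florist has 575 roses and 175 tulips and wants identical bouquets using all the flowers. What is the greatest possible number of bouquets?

575 = 5² · 23
175 = 5² · 7
Common: 5² = 25

25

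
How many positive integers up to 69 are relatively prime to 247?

61

Prime factors of 247: 13, 19. Count integers ≤ 69 divisible by none of them.
By inclusion–exclusion: 69 − ⌊69/13⌋ − ⌊69/19⌋ + ⌊69/247⌋ = 61.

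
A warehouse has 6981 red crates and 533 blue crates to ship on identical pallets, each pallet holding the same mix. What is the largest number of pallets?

6981 = 3 · 13 · 179
533 = 13 · 41
Common: 13 = 13

13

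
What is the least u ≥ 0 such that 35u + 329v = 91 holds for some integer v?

Reduce mod 329: 35u ≡ 91 (mod 329). With g = gcd(35, 329) = 7 dividing 91, divide through: 5u ≡ 13 (mod 47).
Since gcd(5, 47) = 1, u ≡ 13·(5)⁻¹ ≡ 12 (mod 47). Smallest non-negative: 12.

12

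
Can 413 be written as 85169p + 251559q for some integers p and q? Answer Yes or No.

Yes

By Bézout, 85169p + 251559q = 413 has integer solutions iff gcd(85169, 251559) | 413.
Euclid: 251559 = 2·85169 + 81221; 85169 = 1·81221 + 3948; 81221 = 20·3948 + 2261; 3948 = 1·2261 + 1687; 2261 = 1·1687 + 574; 1687 = 2·574 + 539; 574 = 1·539 + 35; 539 = 15·35 + 14; 35 = 2·14 + 7; 14 = 2·7 + 0. gcd = 7; 413 mod 7 = 0. Yes.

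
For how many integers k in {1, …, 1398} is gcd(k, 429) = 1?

781

429 = 3·11·13. Inclusion–exclusion on these primes:
1398 − ⌊1398/3⌋ − ⌊1398/11⌋ − ⌊1398/13⌋ + ⌊1398/33⌋ + ⌊1398/39⌋ + ⌊1398/143⌋ − ⌊1398/429⌋ = 781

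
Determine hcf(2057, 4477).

Euclid: 4477 = 2·2057 + 363; 2057 = 5·363 + 242; 363 = 1·242 + 121; 242 = 2·121 + 0. Last nonzero remainder: 121.

121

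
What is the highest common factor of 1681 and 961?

1

1681 = 41²
961 = 31²
Common: 1 = 1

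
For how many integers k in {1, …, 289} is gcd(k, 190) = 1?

190 = 2·5·19. Inclusion–exclusion on these primes:
289 − ⌊289/2⌋ − ⌊289/5⌋ − ⌊289/19⌋ + ⌊289/10⌋ + ⌊289/38⌋ + ⌊289/95⌋ − ⌊289/190⌋ = 110

110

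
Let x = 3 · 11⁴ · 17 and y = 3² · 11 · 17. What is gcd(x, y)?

561

min exponent per shared prime: 3 · 11 · 17 = 561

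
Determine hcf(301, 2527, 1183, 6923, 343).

gcd(301, 2527): 2527 = 8·301 + 119; 301 = 2·119 + 63; 119 = 1·63 + 56; 63 = 1·56 + 7; 56 = 8·7 + 0 → 7
gcd(7, 1183): 1183 = 169·7 + 0 → 7
gcd(7, 6923): 6923 = 989·7 + 0 → 7
gcd(7, 343): 343 = 49·7 + 0 → 7

7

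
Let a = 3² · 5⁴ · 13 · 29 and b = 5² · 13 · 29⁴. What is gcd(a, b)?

min exponent per shared prime: 5² · 13 · 29 = 9425

9425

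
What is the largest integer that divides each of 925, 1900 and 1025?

gcd(925, 1900): 1900 = 2·925 + 50; 925 = 18·50 + 25; 50 = 2·25 + 0 → 25
gcd(25, 1025): 1025 = 41·25 + 0 → 25

25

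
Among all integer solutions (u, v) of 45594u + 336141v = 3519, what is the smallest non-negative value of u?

2057

gcd(45594, 336141) = 153 (Euclid: 336141 = 7·45594 + 16983; 45594 = 2·16983 + 11628; 16983 = 1·11628 + 5355; 11628 = 2·5355 + 918; 5355 = 5·918 + 765; 918 = 1·765 + 153; 765 = 5·153 + 0), and 153 | 3519.
Extended Euclid: 45594·(376) + 336141·(-51) = 153. Scale by 23: u₀ = 8648.
General solution u = u₀ + 2197t; reducing mod 2197 gives u = 2057 (and v = -279).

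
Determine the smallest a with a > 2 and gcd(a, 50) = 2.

4

gcd(a, 50) = 2 forces 2 | a; write a = 2s. Then gcd(2s, 2·25) = 2·gcd(s, 25), so need gcd(s, 25) = 1.
2s > 2 gives s ≥ 2. The least s ≥ 2 coprime to 25 is 2, so a = 2·2 = 4.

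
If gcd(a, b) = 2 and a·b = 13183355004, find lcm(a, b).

Since gcd(a,b)·lcm(a,b) = ab, lcm = 13183355004/2 = 6591677502.

6591677502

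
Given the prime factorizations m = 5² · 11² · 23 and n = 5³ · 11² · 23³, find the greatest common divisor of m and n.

min exponent per shared prime: 5² · 11² · 23 = 69575

69575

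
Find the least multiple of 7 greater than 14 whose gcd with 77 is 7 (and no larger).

21

77 = 7·11. Any x with gcd(x, 77) = 7 is a multiple of 7, say 7s, with s coprime to 11.
Need s > 14/7, so s ≥ 3. First s ≥ 3 with gcd(s, 11) = 1 is s = 3. Thus x = 7·3 = 21.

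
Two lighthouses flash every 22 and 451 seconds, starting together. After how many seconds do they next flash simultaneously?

gcd first: 451 = 20·22 + 11; 22 = 2·11 + 0 → gcd = 11
lcm = 22·451/gcd = 9922/11 = 902

902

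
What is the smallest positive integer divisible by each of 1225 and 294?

1225 = 5² · 7²; 294 = 2 · 3 · 7²
max exponents: 2 · 3 · 5² · 7² = 7350

7350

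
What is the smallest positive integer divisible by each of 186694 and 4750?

23336750

186694 = 2 · 17³ · 19; 4750 = 2 · 5³ · 19
max exponents: 2 · 5³ · 17³ · 19 = 23336750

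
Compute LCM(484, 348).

484 = 2² · 11²; 348 = 2² · 3 · 29
max exponents: 2² · 3 · 11² · 29 = 42108

42108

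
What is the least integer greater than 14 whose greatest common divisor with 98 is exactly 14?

gcd(x, 98) = 14 forces 14 | x; write x = 14s. Then gcd(14s, 14·7) = 14·gcd(s, 7), so need gcd(s, 7) = 1.
14s > 14 gives s ≥ 2. The least s ≥ 2 coprime to 7 is 2, so x = 14·2 = 28.

28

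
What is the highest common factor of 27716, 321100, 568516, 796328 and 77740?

27716 = 2² · 13² · 41; 321100 = 2² · 5² · 13² · 19; 568516 = 2² · 13² · 29²; 796328 = 2³ · 13² · 19 · 31; 77740 = 2² · 5 · 13² · 23
gcd takes min exponent of each prime: 2² · 13² = 676

676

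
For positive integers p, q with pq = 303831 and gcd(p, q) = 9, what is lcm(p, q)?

33759

For any two positive integers, gcd × lcm equals their product. Hence lcm = 303831 / 9 = 33759.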